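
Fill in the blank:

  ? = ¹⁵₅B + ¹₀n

B-16

Conserve mass number: A = 15 + 1, so A = 16.
Conserve atomic number: Z = 5 + 0, so Z = 5.
Z = 5 is boron, so the species is ¹⁶₅B.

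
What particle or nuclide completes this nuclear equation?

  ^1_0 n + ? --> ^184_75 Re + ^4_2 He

Conserve mass number: 1 + A = 184 + 4, so A = 187.
Conserve atomic number: 0 + Z = 75 + 2, so Z = 77.
Z = 77 is iridium, so the species is ^187_77 Ir.

Ir-187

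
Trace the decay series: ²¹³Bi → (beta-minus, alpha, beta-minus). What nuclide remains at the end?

Bi-209

Start: (A, Z) = (213, 83).
After β⁻: (213, 84).
After α: (209, 82).
After β⁻: (209, 83).
Z = 83 is bismuth.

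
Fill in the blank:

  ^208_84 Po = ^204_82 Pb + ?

Conserve mass number: 208 = 204 + A, so A = 4.
Conserve atomic number: 84 = 82 + Z, so Z = 2.
A = 4 and Z = 2 is ^4_2 He — an alpha particle.

alpha particle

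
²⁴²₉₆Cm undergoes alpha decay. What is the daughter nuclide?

Pu-238

Alpha decay: mass number changes by -4, atomic number by -2.
A: 242 − 4 = 238; Z: 96 − 2 = 94.
Z = 94 is plutonium, so the daughter is ²³⁸₉₄Pu.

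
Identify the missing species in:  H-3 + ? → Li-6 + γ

He-3

Conserve mass number: 3 + A = 6 + 0, so A = 3.
Conserve atomic number: 1 + Z = 3 + 0, so Z = 2.
Z = 2 is helium, so the species is He-3.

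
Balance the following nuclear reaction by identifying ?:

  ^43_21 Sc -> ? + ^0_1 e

Conserve mass number: 43 = A + 0, so A = 43.
Conserve atomic number: 21 = Z + 1, so Z = 20.
Z = 20 is calcium, so the species is ^43_20 Ca.

Ca-43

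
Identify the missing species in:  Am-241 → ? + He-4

Conserve mass number: 241 = A + 4, so A = 237.
Conserve atomic number: 95 = Z + 2, so Z = 93.
Z = 93 is neptunium, so the species is Np-237.

Np-237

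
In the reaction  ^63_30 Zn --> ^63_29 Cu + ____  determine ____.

positron

Conserve mass number: 63 = 63 + A, so A = 0.
Conserve atomic number: 30 = 29 + Z, so Z = 1.
A = 0 and Z = 1 is ^0_1 e — a positron.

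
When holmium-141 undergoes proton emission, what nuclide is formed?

Proton emission: mass number changes by -1, atomic number by -1.
A: 141 − 1 = 140; Z: 67 − 1 = 66.
Z = 66 is dysprosium, so the daughter is dysprosium-140.

Dy-140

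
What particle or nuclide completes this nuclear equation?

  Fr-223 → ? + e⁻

Conserve mass number: 223 = A + 0, so A = 223.
Conserve atomic number: 87 = Z − 1, so Z = 88.
Z = 88 is radium, so the species is Ra-223.

Ra-223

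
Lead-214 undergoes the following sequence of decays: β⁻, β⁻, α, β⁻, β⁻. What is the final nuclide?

Po-210

Start: (A, Z) = (214, 82).
After β⁻: (214, 83).
After β⁻: (214, 84).
After α: (210, 82).
After β⁻: (210, 83).
After β⁻: (210, 84).
Z = 84 is polonium.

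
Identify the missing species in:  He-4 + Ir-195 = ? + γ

Au-199

Conserve mass number: 4 + 195 = A + 0, so A = 199.
Conserve atomic number: 2 + 77 = Z + 0, so Z = 79.
Z = 79 is gold, so the species is Au-199.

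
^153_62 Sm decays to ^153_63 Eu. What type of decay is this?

ΔA = 153 − 153 = 0; ΔZ = 63 − 62 = +1.
A is unchanged and Z rises by 1 — a neutron has become a proton (β⁻ decay).

beta-minus decay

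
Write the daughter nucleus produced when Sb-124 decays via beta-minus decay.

Beta-minus decay: mass number changes by +0, atomic number by +1.
A: 124 = 124; Z: 51 + 1 = 52.
Z = 52 is tellurium, so the daughter is Te-124.

Te-124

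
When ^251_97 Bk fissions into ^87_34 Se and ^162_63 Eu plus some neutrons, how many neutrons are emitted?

Conserve mass number: 251 = 87 + 162 + k, so k = 251 − 249 = 2.
Check atomic number: 97 = 34 + 63 + 0 = 97. ✓

2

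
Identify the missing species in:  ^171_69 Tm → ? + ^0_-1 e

Conserve mass number: 171 = A + 0, so A = 171.
Conserve atomic number: 69 = Z − 1, so Z = 70.
Z = 70 is ytterbium, so the species is ^171_70 Yb.

Yb-171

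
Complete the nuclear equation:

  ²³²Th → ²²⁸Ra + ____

Conserve mass number: 232 = 228 + A, so A = 4.
Conserve atomic number: 90 = 88 + Z, so Z = 2.
A = 4 and Z = 2 is ⁴He — an alpha particle.

alpha particle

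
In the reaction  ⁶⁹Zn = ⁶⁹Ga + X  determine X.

beta-minus particle

Conserve mass number: 69 = 69 + A, so A = 0.
Conserve atomic number: 30 = 31 + Z, so Z = -1.
A = 0 and Z = -1 is e⁻ — a beta-minus particle.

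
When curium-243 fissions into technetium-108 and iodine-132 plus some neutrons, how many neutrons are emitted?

3

Conserve mass number: 243 = 108 + 132 + k, so k = 243 − 240 = 3.
Check atomic number: 96 = 43 + 53 + 0 = 96. ✓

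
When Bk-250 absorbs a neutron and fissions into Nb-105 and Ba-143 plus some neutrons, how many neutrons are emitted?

Conserve mass number: 251 = 105 + 143 + k, so k = 251 − 248 = 3.
Check atomic number: 97 = 41 + 56 + 0 = 97. ✓

3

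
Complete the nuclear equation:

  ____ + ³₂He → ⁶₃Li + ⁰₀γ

triton

Conserve mass number: A + 3 = 6 + 0, so A = 3.
Conserve atomic number: Z + 2 = 3 + 0, so Z = 1.
A = 3 and Z = 1 is ³₁H — a triton.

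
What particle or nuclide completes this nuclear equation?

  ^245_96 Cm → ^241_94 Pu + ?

alpha particle

Conserve mass number: 245 = 241 + A, so A = 4.
Conserve atomic number: 96 = 94 + Z, so Z = 2.
A = 4 and Z = 2 is ^4_2 He — an alpha particle.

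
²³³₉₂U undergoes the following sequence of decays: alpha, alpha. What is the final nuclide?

Ra-225

Start: (A, Z) = (233, 92).
After α: (229, 90).
After α: (225, 88).
Z = 88 is radium.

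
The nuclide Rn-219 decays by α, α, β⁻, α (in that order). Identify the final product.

Start: (A, Z) = (219, 86).
After α: (215, 84).
After α: (211, 82).
After β⁻: (211, 83).
After α: (207, 81).
Z = 81 is thallium.

Tl-207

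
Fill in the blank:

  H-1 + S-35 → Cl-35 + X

Conserve mass number: 1 + 35 = 35 + A, so A = 1.
Conserve atomic number: 1 + 16 = 17 + Z, so Z = 0.
A = 1 and Z = 0 is n — a neutron.

neutron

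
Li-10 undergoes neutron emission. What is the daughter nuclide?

Li-9

Neutron emission: mass number changes by -1, atomic number by +0.
A: 10 − 1 = 9; Z: 3 = 3.
Z = 3 is lithium, so the daughter is Li-9.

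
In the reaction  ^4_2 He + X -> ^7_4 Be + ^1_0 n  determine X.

alpha particle

Conserve mass number: 4 + A = 7 + 1, so A = 4.
Conserve atomic number: 2 + Z = 4 + 0, so Z = 2.
A = 4 and Z = 2 is ^4_2 He — an alpha particle.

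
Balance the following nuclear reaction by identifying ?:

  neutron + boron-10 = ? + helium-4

Conserve mass number: 1 + 10 = A + 4, so A = 7.
Conserve atomic number: 0 + 5 = Z + 2, so Z = 3.
Z = 3 is lithium, so the species is lithium-7.

Li-7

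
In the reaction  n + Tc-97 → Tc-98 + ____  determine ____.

Conserve mass number: 1 + 97 = 98 + A, so A = 0.
Conserve atomic number: 0 + 43 = 43 + Z, so Z = 0.
A = 0 and Z = 0 is γ — a gamma ray.

gamma ray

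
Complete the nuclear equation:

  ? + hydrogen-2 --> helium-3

Conserve mass number: A + 2 = 3, so A = 1.
Conserve atomic number: Z + 1 = 2, so Z = 1.
A = 1 and Z = 1 is hydrogen-1 — a proton.

proton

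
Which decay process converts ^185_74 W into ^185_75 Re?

beta-minus decay

ΔA = 185 − 185 = 0; ΔZ = 75 − 74 = +1.
A is unchanged and Z rises by 1 — a neutron has become a proton (β⁻ decay).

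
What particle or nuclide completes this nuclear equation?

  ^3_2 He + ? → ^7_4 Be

alpha particle

Conserve mass number: 3 + A = 7, so A = 4.
Conserve atomic number: 2 + Z = 4, so Z = 2.
A = 4 and Z = 2 is ^4_2 He — an alpha particle.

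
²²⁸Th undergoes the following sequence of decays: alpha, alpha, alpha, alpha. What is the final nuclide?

Start: (A, Z) = (228, 90).
After α: (224, 88).
After α: (220, 86).
After α: (216, 84).
After α: (212, 82).
Z = 82 is lead.

Pb-212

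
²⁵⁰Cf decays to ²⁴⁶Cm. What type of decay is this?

ΔA = 246 − 250 = -4; ΔZ = 96 − 98 = -2.
A drops by 4 and Z drops by 2 — the signature of alpha emission.

alpha decay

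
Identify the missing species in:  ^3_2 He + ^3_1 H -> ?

Conserve mass number: 3 + 3 = A, so A = 6.
Conserve atomic number: 2 + 1 = Z, so Z = 3.
Z = 3 is lithium, so the species is ^6_3 Li.

Li-6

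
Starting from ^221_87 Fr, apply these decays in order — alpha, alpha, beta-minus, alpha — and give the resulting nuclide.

Pb-209

Start: (A, Z) = (221, 87).
After α: (217, 85).
After α: (213, 83).
After β⁻: (213, 84).
After α: (209, 82).
Z = 82 is lead.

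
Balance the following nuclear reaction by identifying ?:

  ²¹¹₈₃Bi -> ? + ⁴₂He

Tl-207

Conserve mass number: 211 = A + 4, so A = 207.
Conserve atomic number: 83 = Z + 2, so Z = 81.
Z = 81 is thallium, so the species is ²⁰⁷₈₁Tl.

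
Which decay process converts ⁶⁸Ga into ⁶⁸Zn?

beta-plus decay or electron capture

ΔA = 68 − 68 = 0; ΔZ = 30 − 31 = -1.
A is unchanged and Z drops by 1 — a proton has become a neutron (β⁺ emission or electron capture).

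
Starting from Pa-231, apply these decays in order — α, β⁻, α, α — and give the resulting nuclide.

Start: (A, Z) = (231, 91).
After α: (227, 89).
After β⁻: (227, 90).
After α: (223, 88).
After α: (219, 86).
Z = 86 is radon.

Rn-219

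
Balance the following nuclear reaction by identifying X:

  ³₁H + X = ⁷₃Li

Conserve mass number: 3 + A = 7, so A = 4.
Conserve atomic number: 1 + Z = 3, so Z = 2.
A = 4 and Z = 2 is ⁴₂He — an alpha particle.

alpha particle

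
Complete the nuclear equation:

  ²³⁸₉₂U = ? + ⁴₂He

Th-234

Conserve mass number: 238 = A + 4, so A = 234.
Conserve atomic number: 92 = Z + 2, so Z = 90.
Z = 90 is thorium, so the species is ²³⁴₉₀Th.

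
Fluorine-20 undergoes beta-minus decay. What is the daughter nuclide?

Ne-20

Beta-minus decay: mass number changes by +0, atomic number by +1.
A: 20 = 20; Z: 9 + 1 = 10.
Z = 10 is neon, so the daughter is neon-20.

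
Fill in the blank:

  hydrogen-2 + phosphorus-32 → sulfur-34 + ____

gamma ray

Conserve mass number: 2 + 32 = 34 + A, so A = 0.
Conserve atomic number: 1 + 15 = 16 + Z, so Z = 0.
A = 0 and Z = 0 is γ — a gamma ray.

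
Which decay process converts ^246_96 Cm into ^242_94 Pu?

alpha decay

ΔA = 242 − 246 = -4; ΔZ = 94 − 96 = -2.
A drops by 4 and Z drops by 2 — the signature of alpha emission.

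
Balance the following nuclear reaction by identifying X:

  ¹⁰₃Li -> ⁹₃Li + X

neutron

Conserve mass number: 10 = 9 + A, so A = 1.
Conserve atomic number: 3 = 3 + Z, so Z = 0.
A = 1 and Z = 0 is ¹₀n — a neutron.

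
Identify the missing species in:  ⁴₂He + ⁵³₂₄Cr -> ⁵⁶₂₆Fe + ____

neutron

Conserve mass number: 4 + 53 = 56 + A, so A = 1.
Conserve atomic number: 2 + 24 = 26 + Z, so Z = 0.
A = 1 and Z = 0 is ¹₀n — a neutron.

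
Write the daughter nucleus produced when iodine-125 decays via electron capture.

Te-125

Electron capture: mass number changes by +0, atomic number by -1.
A: 125 = 125; Z: 53 − 1 = 52.
Z = 52 is tellurium, so the daughter is tellurium-125.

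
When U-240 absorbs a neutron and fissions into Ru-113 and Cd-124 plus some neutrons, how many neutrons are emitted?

Conserve mass number: 241 = 113 + 124 + k, so k = 241 − 237 = 4.
Check atomic number: 92 = 44 + 48 + 0 = 92. ✓

4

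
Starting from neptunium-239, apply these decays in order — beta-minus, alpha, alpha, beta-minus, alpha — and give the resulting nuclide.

Start: (A, Z) = (239, 93).
After β⁻: (239, 94).
After α: (235, 92).
After α: (231, 90).
After β⁻: (231, 91).
After α: (227, 89).
Z = 89 is actinium.

Ac-227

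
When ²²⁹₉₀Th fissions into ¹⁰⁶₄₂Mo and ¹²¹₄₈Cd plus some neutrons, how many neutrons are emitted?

2

Conserve mass number: 229 = 106 + 121 + k, so k = 229 − 227 = 2.
Check atomic number: 90 = 42 + 48 + 0 = 90. ✓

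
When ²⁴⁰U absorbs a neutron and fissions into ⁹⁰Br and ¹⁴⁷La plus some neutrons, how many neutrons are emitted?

4

Conserve mass number: 241 = 90 + 147 + k, so k = 241 − 237 = 4.
Check atomic number: 92 = 35 + 57 + 0 = 92. ✓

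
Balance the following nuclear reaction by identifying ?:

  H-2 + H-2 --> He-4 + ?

Conserve mass number: 2 + 2 = 4 + A, so A = 0.
Conserve atomic number: 1 + 1 = 2 + Z, so Z = 0.
A = 0 and Z = 0 is γ — a gamma ray.

gamma ray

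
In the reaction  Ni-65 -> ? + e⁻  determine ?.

Conserve mass number: 65 = A + 0, so A = 65.
Conserve atomic number: 28 = Z − 1, so Z = 29.
Z = 29 is copper, so the species is Cu-65.

Cu-65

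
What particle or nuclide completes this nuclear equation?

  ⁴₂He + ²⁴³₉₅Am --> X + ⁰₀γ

Conserve mass number: 4 + 243 = A + 0, so A = 247.
Conserve atomic number: 2 + 95 = Z + 0, so Z = 97.
Z = 97 is berkelium, so the species is ²⁴⁷₉₇Bk.

Bk-247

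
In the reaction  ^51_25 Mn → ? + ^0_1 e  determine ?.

Conserve mass number: 51 = A + 0, so A = 51.
Conserve atomic number: 25 = Z + 1, so Z = 24.
Z = 24 is chromium, so the species is ^51_24 Cr.

Cr-51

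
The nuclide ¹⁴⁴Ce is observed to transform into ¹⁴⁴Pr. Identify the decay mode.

beta-minus decay

ΔA = 144 − 144 = 0; ΔZ = 59 − 58 = +1.
A is unchanged and Z rises by 1 — a neutron has become a proton (β⁻ decay).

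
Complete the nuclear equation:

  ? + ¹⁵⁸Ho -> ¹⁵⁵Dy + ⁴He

Conserve mass number: A + 158 = 155 + 4, so A = 1.
Conserve atomic number: Z + 67 = 66 + 2, so Z = 1.
A = 1 and Z = 1 is ¹H — a proton.

proton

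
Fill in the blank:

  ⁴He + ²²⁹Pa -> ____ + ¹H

U-232

Conserve mass number: 4 + 229 = A + 1, so A = 232.
Conserve atomic number: 2 + 91 = Z + 1, so Z = 92.
Z = 92 is uranium, so the species is ²³²U.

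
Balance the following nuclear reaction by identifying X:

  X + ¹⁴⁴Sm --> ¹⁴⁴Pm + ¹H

neutron

Conserve mass number: A + 144 = 144 + 1, so A = 1.
Conserve atomic number: Z + 62 = 61 + 1, so Z = 0.
A = 1 and Z = 0 is ¹n — a neutron.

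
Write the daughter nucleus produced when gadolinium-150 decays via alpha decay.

Alpha decay: mass number changes by -4, atomic number by -2.
A: 150 − 4 = 146; Z: 64 − 2 = 62.
Z = 62 is samarium, so the daughter is samarium-146.

Sm-146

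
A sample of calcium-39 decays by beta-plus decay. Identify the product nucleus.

Beta-plus decay: mass number changes by +0, atomic number by -1.
A: 39 = 39; Z: 20 − 1 = 19.
Z = 19 is potassium, so the daughter is potassium-39.

K-39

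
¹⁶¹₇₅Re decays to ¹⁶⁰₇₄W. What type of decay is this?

ΔA = 160 − 161 = -1; ΔZ = 74 − 75 = -1.
A drops by 1 and Z drops by 1 — a proton was emitted.

proton emission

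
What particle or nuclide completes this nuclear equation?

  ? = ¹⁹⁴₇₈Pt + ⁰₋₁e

Ir-194

Conserve mass number: A = 194 + 0, so A = 194.
Conserve atomic number: Z = 78 − 1, so Z = 77.
Z = 77 is iridium, so the species is ¹⁹⁴₇₇Ir.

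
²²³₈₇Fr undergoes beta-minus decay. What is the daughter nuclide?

Beta-minus decay: mass number changes by +0, atomic number by +1.
A: 223 = 223; Z: 87 + 1 = 88.
Z = 88 is radium, so the daughter is ²²³₈₈Ra.

Ra-223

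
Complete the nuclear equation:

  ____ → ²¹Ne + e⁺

Conserve mass number: A = 21 + 0, so A = 21.
Conserve atomic number: Z = 10 + 1, so Z = 11.
Z = 11 is sodium, so the species is ²¹Na.

Na-21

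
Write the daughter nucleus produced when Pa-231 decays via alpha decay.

Alpha decay: mass number changes by -4, atomic number by -2.
A: 231 − 4 = 227; Z: 91 − 2 = 89.
Z = 89 is actinium, so the daughter is Ac-227.

Ac-227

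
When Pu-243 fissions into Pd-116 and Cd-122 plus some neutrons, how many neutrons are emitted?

5

Conserve mass number: 243 = 116 + 122 + k, so k = 243 − 238 = 5.
Check atomic number: 94 = 46 + 48 + 0 = 94. ✓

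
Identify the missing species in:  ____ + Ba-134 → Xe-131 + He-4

neutron

Conserve mass number: A + 134 = 131 + 4, so A = 1.
Conserve atomic number: Z + 56 = 54 + 2, so Z = 0.
A = 1 and Z = 0 is n — a neutron.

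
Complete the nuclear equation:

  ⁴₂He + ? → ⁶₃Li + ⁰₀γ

deuteron

Conserve mass number: 4 + A = 6 + 0, so A = 2.
Conserve atomic number: 2 + Z = 3 + 0, so Z = 1.
A = 2 and Z = 1 is ²₁H — a deuteron.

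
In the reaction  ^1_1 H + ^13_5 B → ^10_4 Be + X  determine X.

Conserve mass number: 1 + 13 = 10 + A, so A = 4.
Conserve atomic number: 1 + 5 = 4 + Z, so Z = 2.
A = 4 and Z = 2 is ^4_2 He — an alpha particle.

alpha particle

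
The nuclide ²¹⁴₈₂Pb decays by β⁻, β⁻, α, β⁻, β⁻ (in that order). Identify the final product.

Start: (A, Z) = (214, 82).
After β⁻: (214, 83).
After β⁻: (214, 84).
After α: (210, 82).
After β⁻: (210, 83).
After β⁻: (210, 84).
Z = 84 is polonium.

Po-210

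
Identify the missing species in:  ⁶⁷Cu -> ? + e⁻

Conserve mass number: 67 = A + 0, so A = 67.
Conserve atomic number: 29 = Z − 1, so Z = 30.
Z = 30 is zinc, so the species is ⁶⁷Zn.

Zn-67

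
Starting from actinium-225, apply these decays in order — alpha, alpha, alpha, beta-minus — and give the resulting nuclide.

Po-213

Start: (A, Z) = (225, 89).
After α: (221, 87).
After α: (217, 85).
After α: (213, 83).
After β⁻: (213, 84).
Z = 84 is polonium.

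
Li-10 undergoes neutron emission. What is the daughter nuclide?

Li-9

Neutron emission: mass number changes by -1, atomic number by +0.
A: 10 − 1 = 9; Z: 3 = 3.
Z = 3 is lithium, so the daughter is Li-9.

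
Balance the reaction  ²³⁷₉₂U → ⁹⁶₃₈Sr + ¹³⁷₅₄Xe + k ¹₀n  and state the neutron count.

Conserve mass number: 237 = 96 + 137 + k, so k = 237 − 233 = 4.
Check atomic number: 92 = 38 + 54 + 0 = 92. ✓

4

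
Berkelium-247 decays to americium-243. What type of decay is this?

alpha decay

ΔA = 243 − 247 = -4; ΔZ = 95 − 97 = -2.
A drops by 4 and Z drops by 2 — the signature of alpha emission.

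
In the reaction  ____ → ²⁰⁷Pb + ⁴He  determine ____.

Conserve mass number: A = 207 + 4, so A = 211.
Conserve atomic number: Z = 82 + 2, so Z = 84.
Z = 84 is polonium, so the species is ²¹¹Po.

Po-211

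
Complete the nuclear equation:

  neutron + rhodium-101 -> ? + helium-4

Conserve mass number: 1 + 101 = A + 4, so A = 98.
Conserve atomic number: 0 + 45 = Z + 2, so Z = 43.
Z = 43 is technetium, so the species is technetium-98.

Tc-98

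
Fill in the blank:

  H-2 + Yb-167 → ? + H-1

Yb-168

Conserve mass number: 2 + 167 = A + 1, so A = 168.
Conserve atomic number: 1 + 70 = Z + 1, so Z = 70.
Z = 70 is ytterbium, so the species is Yb-168.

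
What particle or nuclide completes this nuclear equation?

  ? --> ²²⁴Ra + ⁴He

Th-228

Conserve mass number: A = 224 + 4, so A = 228.
Conserve atomic number: Z = 88 + 2, so Z = 90.
Z = 90 is thorium, so the species is ²²⁸Th.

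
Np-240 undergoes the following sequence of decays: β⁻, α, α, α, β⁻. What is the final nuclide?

Start: (A, Z) = (240, 93).
After β⁻: (240, 94).
After α: (236, 92).
After α: (232, 90).
After α: (228, 88).
After β⁻: (228, 89).
Z = 89 is actinium.

Ac-228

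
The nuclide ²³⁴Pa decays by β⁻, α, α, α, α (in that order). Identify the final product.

Start: (A, Z) = (234, 91).
After β⁻: (234, 92).
After α: (230, 90).
After α: (226, 88).
After α: (222, 86).
After α: (218, 84).
Z = 84 is polonium.

Po-218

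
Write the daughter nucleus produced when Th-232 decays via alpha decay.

Alpha decay: mass number changes by -4, atomic number by -2.
A: 232 − 4 = 228; Z: 90 − 2 = 88.
Z = 88 is radium, so the daughter is Ra-228.

Ra-228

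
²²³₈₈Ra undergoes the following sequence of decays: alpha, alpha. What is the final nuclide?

Po-215

Start: (A, Z) = (223, 88).
After α: (219, 86).
After α: (215, 84).
Z = 84 is polonium.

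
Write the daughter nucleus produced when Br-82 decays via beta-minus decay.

Beta-minus decay: mass number changes by +0, atomic number by +1.
A: 82 = 82; Z: 35 + 1 = 36.
Z = 36 is krypton, so the daughter is Kr-82.

Kr-82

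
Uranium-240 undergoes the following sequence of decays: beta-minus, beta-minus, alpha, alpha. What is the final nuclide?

Th-232

Start: (A, Z) = (240, 92).
After β⁻: (240, 93).
After β⁻: (240, 94).
After α: (236, 92).
After α: (232, 90).
Z = 90 is thorium.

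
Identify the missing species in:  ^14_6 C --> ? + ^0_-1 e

N-14

Conserve mass number: 14 = A + 0, so A = 14.
Conserve atomic number: 6 = Z − 1, so Z = 7.
Z = 7 is nitrogen, so the species is ^14_7 N.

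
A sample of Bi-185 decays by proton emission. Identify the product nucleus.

Proton emission: mass number changes by -1, atomic number by -1.
A: 185 − 1 = 184; Z: 83 − 1 = 82.
Z = 82 is lead, so the daughter is Pb-184.

Pb-184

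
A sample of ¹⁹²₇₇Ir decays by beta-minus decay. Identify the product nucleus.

Beta-minus decay: mass number changes by +0, atomic number by +1.
A: 192 = 192; Z: 77 + 1 = 78.
Z = 78 is platinum, so the daughter is ¹⁹²₇₈Pt.

Pt-192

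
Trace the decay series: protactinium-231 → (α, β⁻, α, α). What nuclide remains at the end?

Rn-219

Start: (A, Z) = (231, 91).
After α: (227, 89).
After β⁻: (227, 90).
After α: (223, 88).
After α: (219, 86).
Z = 86 is radon.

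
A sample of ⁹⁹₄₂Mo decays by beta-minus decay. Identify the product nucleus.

Beta-minus decay: mass number changes by +0, atomic number by +1.
A: 99 = 99; Z: 42 + 1 = 43.
Z = 43 is technetium, so the daughter is ⁹⁹₄₃Tc.

Tc-99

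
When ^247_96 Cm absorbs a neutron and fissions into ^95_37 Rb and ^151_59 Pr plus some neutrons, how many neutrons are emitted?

2

Conserve mass number: 248 = 95 + 151 + k, so k = 248 − 246 = 2.
Check atomic number: 96 = 37 + 59 + 0 = 96. ✓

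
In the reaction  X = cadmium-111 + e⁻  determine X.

Conserve mass number: A = 111 + 0, so A = 111.
Conserve atomic number: Z = 48 − 1, so Z = 47.
Z = 47 is silver, so the species is silver-111.

Ag-111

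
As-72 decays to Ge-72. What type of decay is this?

ΔA = 72 − 72 = 0; ΔZ = 32 − 33 = -1.
A is unchanged and Z drops by 1 — a proton has become a neutron (β⁺ emission or electron capture).

beta-plus decay or electron capture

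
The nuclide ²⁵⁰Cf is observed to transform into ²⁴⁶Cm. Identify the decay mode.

ΔA = 246 − 250 = -4; ΔZ = 96 − 98 = -2.
A drops by 4 and Z drops by 2 — the signature of alpha emission.

alpha decay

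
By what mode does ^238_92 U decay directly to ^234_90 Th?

ΔA = 234 − 238 = -4; ΔZ = 90 − 92 = -2.
A drops by 4 and Z drops by 2 — the signature of alpha emission.

alpha decay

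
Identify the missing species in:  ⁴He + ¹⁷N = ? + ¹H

O-20

Conserve mass number: 4 + 17 = A + 1, so A = 20.
Conserve atomic number: 2 + 7 = Z + 1, so Z = 8.
Z = 8 is oxygen, so the species is ²⁰O.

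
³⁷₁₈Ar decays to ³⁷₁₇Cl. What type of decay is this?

beta-plus decay or electron capture

ΔA = 37 − 37 = 0; ΔZ = 17 − 18 = -1.
A is unchanged and Z drops by 1 — a proton has become a neutron (β⁺ emission or electron capture).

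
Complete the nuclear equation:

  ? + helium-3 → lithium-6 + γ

Conserve mass number: A + 3 = 6 + 0, so A = 3.
Conserve atomic number: Z + 2 = 3 + 0, so Z = 1.
A = 3 and Z = 1 is hydrogen-3 — a triton.

triton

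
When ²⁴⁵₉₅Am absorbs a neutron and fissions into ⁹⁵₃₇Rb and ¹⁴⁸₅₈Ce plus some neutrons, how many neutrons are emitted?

Conserve mass number: 246 = 95 + 148 + k, so k = 246 − 243 = 3.
Check atomic number: 95 = 37 + 58 + 0 = 95. ✓

3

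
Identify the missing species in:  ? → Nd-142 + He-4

Sm-146

Conserve mass number: A = 142 + 4, so A = 146.
Conserve atomic number: Z = 60 + 2, so Z = 62.
Z = 62 is samarium, so the species is Sm-146.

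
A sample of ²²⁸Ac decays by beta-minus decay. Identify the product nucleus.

Beta-minus decay: mass number changes by +0, atomic number by +1.
A: 228 = 228; Z: 89 + 1 = 90.
Z = 90 is thorium, so the daughter is ²²⁸Th.

Th-228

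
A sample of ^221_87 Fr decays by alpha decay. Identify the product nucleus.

At-217

Alpha decay: mass number changes by -4, atomic number by -2.
A: 221 − 4 = 217; Z: 87 − 2 = 85.
Z = 85 is astatine, so the daughter is ^217_85 At.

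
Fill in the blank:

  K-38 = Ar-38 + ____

positron

Conserve mass number: 38 = 38 + A, so A = 0.
Conserve atomic number: 19 = 18 + Z, so Z = 1.
A = 0 and Z = 1 is e⁺ — a positron.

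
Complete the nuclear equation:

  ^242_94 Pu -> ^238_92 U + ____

alpha particle

Conserve mass number: 242 = 238 + A, so A = 4.
Conserve atomic number: 94 = 92 + Z, so Z = 2.
A = 4 and Z = 2 is ^4_2 He — an alpha particle.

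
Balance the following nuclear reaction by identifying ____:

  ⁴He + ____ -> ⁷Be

Conserve mass number: 4 + A = 7, so A = 3.
Conserve atomic number: 2 + Z = 4, so Z = 2.
Z = 2 is helium, so the species is ³He.

He-3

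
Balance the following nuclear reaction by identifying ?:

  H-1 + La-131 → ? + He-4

Ba-128

Conserve mass number: 1 + 131 = A + 4, so A = 128.
Conserve atomic number: 1 + 57 = Z + 2, so Z = 56.
Z = 56 is barium, so the species is Ba-128.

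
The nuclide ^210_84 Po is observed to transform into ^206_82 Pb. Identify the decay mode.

alpha decay

ΔA = 206 − 210 = -4; ΔZ = 82 − 84 = -2.
A drops by 4 and Z drops by 2 — the signature of alpha emission.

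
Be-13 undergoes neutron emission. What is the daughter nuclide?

Neutron emission: mass number changes by -1, atomic number by +0.
A: 13 − 1 = 12; Z: 4 = 4.
Z = 4 is beryllium, so the daughter is Be-12.

Be-12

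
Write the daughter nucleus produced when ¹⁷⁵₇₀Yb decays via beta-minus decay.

Beta-minus decay: mass number changes by +0, atomic number by +1.
A: 175 = 175; Z: 70 + 1 = 71.
Z = 71 is lutetium, so the daughter is ¹⁷⁵₇₁Lu.

Lu-175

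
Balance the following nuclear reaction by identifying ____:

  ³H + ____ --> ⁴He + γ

Conserve mass number: 3 + A = 4 + 0, so A = 1.
Conserve atomic number: 1 + Z = 2 + 0, so Z = 1.
A = 1 and Z = 1 is ¹H — a proton.

proton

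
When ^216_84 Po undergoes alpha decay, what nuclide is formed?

Alpha decay: mass number changes by -4, atomic number by -2.
A: 216 − 4 = 212; Z: 84 − 2 = 82.
Z = 82 is lead, so the daughter is ^212_82 Pb.

Pb-212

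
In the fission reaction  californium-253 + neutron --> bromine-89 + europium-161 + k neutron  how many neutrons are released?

Conserve mass number: 254 = 89 + 161 + k, so k = 254 − 250 = 4.
Check atomic number: 98 = 35 + 63 + 0 = 98. ✓

4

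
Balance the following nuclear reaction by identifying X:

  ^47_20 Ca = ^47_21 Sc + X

Conserve mass number: 47 = 47 + A, so A = 0.
Conserve atomic number: 20 = 21 + Z, so Z = -1.
A = 0 and Z = -1 is ^0_-1 e — a beta-minus particle.

beta-minus particle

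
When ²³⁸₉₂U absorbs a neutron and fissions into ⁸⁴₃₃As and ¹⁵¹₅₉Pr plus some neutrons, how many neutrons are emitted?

Conserve mass number: 239 = 84 + 151 + k, so k = 239 − 235 = 4.
Check atomic number: 92 = 33 + 59 + 0 = 92. ✓

4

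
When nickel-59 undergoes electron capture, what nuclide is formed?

Electron capture: mass number changes by +0, atomic number by -1.
A: 59 = 59; Z: 28 − 1 = 27.
Z = 27 is cobalt, so the daughter is cobalt-59.

Co-59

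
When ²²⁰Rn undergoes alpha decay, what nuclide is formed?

Alpha decay: mass number changes by -4, atomic number by -2.
A: 220 − 4 = 216; Z: 86 − 2 = 84.
Z = 84 is polonium, so the daughter is ²¹⁶Po.

Po-216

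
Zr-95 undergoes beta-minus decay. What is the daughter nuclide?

Nb-95

Beta-minus decay: mass number changes by +0, atomic number by +1.
A: 95 = 95; Z: 40 + 1 = 41.
Z = 41 is niobium, so the daughter is Nb-95.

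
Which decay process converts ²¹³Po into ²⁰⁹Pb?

alpha decay

ΔA = 209 − 213 = -4; ΔZ = 82 − 84 = -2.
A drops by 4 and Z drops by 2 — the signature of alpha emission.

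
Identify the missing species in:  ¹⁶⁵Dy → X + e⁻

Ho-165

Conserve mass number: 165 = A + 0, so A = 165.
Conserve atomic number: 66 = Z − 1, so Z = 67.
Z = 67 is holmium, so the species is ¹⁶⁵Ho.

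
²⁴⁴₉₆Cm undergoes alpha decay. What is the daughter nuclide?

Pu-240

Alpha decay: mass number changes by -4, atomic number by -2.
A: 244 − 4 = 240; Z: 96 − 2 = 94.
Z = 94 is plutonium, so the daughter is ²⁴⁰₉₄Pu.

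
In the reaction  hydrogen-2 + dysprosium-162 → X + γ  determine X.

Conserve mass number: 2 + 162 = A + 0, so A = 164.
Conserve atomic number: 1 + 66 = Z + 0, so Z = 67.
Z = 67 is holmium, so the species is holmium-164.

Ho-164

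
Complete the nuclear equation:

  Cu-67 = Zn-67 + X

Conserve mass number: 67 = 67 + A, so A = 0.
Conserve atomic number: 29 = 30 + Z, so Z = -1.
A = 0 and Z = -1 is e⁻ — a beta-minus particle.

beta-minus particle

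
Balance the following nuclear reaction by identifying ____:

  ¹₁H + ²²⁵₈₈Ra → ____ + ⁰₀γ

Ac-226

Conserve mass number: 1 + 225 = A + 0, so A = 226.
Conserve atomic number: 1 + 88 = Z + 0, so Z = 89.
Z = 89 is actinium, so the species is ²²⁶₈₉Ac.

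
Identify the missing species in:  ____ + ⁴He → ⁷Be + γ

Conserve mass number: A + 4 = 7 + 0, so A = 3.
Conserve atomic number: Z + 2 = 4 + 0, so Z = 2.
Z = 2 is helium, so the species is ³He.

He-3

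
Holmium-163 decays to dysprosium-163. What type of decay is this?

ΔA = 163 − 163 = 0; ΔZ = 66 − 67 = -1.
A is unchanged and Z drops by 1 — a proton has become a neutron (β⁺ emission or electron capture).

beta-plus decay or electron capture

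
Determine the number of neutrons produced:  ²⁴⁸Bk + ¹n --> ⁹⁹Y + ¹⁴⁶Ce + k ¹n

Conserve mass number: 249 = 99 + 146 + k, so k = 249 − 245 = 4.
Check atomic number: 97 = 39 + 58 + 0 = 97. ✓

4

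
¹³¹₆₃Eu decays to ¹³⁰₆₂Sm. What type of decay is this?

ΔA = 130 − 131 = -1; ΔZ = 62 − 63 = -1.
A drops by 1 and Z drops by 1 — a proton was emitted.

proton emission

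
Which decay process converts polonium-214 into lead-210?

alpha decay

ΔA = 210 − 214 = -4; ΔZ = 82 − 84 = -2.
A drops by 4 and Z drops by 2 — the signature of alpha emission.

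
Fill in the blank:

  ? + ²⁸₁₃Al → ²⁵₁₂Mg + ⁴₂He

proton

Conserve mass number: A + 28 = 25 + 4, so A = 1.
Conserve atomic number: Z + 13 = 12 + 2, so Z = 1.
A = 1 and Z = 1 is ¹₁H — a proton.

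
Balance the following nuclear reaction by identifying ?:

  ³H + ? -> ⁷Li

alpha particle

Conserve mass number: 3 + A = 7, so A = 4.
Conserve atomic number: 1 + Z = 3, so Z = 2.
A = 4 and Z = 2 is ⁴He — an alpha particle.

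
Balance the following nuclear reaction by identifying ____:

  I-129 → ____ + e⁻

Xe-129

Conserve mass number: 129 = A + 0, so A = 129.
Conserve atomic number: 53 = Z − 1, so Z = 54.
Z = 54 is xenon, so the species is Xe-129.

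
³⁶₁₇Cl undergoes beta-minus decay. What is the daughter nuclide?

Ar-36

Beta-minus decay: mass number changes by +0, atomic number by +1.
A: 36 = 36; Z: 17 + 1 = 18.
Z = 18 is argon, so the daughter is ³⁶₁₈Ar.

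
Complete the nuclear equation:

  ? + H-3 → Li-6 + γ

He-3

Conserve mass number: A + 3 = 6 + 0, so A = 3.
Conserve atomic number: Z + 1 = 3 + 0, so Z = 2.
Z = 2 is helium, so the species is He-3.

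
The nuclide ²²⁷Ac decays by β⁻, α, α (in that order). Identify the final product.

Rn-219

Start: (A, Z) = (227, 89).
After β⁻: (227, 90).
After α: (223, 88).
After α: (219, 86).
Z = 86 is radon.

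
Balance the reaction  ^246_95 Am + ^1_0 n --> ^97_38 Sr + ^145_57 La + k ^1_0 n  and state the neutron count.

5

Conserve mass number: 247 = 97 + 145 + k, so k = 247 − 242 = 5.
Check atomic number: 95 = 38 + 57 + 0 = 95. ✓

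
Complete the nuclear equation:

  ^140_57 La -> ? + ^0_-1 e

Conserve mass number: 140 = A + 0, so A = 140.
Conserve atomic number: 57 = Z − 1, so Z = 58.
Z = 58 is cerium, so the species is ^140_58 Ce.

Ce-140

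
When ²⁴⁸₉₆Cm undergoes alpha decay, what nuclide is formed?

Pu-244

Alpha decay: mass number changes by -4, atomic number by -2.
A: 248 − 4 = 244; Z: 96 − 2 = 94.
Z = 94 is plutonium, so the daughter is ²⁴⁴₉₄Pu.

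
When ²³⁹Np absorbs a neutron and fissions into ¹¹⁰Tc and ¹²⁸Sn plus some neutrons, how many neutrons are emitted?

Conserve mass number: 240 = 110 + 128 + k, so k = 240 − 238 = 2.
Check atomic number: 93 = 43 + 50 + 0 = 93. ✓

2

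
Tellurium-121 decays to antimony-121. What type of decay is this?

ΔA = 121 − 121 = 0; ΔZ = 51 − 52 = -1.
A is unchanged and Z drops by 1 — a proton has become a neutron (β⁺ emission or electron capture).

beta-plus decay or electron capture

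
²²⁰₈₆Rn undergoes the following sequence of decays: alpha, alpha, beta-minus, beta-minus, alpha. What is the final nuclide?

Start: (A, Z) = (220, 86).
After α: (216, 84).
After α: (212, 82).
After β⁻: (212, 83).
After β⁻: (212, 84).
After α: (208, 82).
Z = 82 is lead.

Pb-208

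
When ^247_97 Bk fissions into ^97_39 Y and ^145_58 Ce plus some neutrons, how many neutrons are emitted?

5

Conserve mass number: 247 = 97 + 145 + k, so k = 247 − 242 = 5.
Check atomic number: 97 = 39 + 58 + 0 = 97. ✓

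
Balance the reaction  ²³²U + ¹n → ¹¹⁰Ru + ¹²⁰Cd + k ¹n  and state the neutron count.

Conserve mass number: 233 = 110 + 120 + k, so k = 233 − 230 = 3.
Check atomic number: 92 = 44 + 48 + 0 = 92. ✓

3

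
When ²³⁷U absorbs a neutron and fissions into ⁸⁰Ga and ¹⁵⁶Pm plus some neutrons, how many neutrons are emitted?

Conserve mass number: 238 = 80 + 156 + k, so k = 238 − 236 = 2.
Check atomic number: 92 = 31 + 61 + 0 = 92. ✓

2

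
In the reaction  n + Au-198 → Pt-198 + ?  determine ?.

proton

Conserve mass number: 1 + 198 = 198 + A, so A = 1.
Conserve atomic number: 0 + 79 = 78 + Z, so Z = 1.
A = 1 and Z = 1 is H-1 — a proton.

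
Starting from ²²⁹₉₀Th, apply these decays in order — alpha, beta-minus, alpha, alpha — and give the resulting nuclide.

Start: (A, Z) = (229, 90).
After α: (225, 88).
After β⁻: (225, 89).
After α: (221, 87).
After α: (217, 85).
Z = 85 is astatine.

At-217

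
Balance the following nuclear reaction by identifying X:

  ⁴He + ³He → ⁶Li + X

Conserve mass number: 4 + 3 = 6 + A, so A = 1.
Conserve atomic number: 2 + 2 = 3 + Z, so Z = 1.
A = 1 and Z = 1 is ¹H — a proton.

proton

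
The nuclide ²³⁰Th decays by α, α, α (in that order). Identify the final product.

Start: (A, Z) = (230, 90).
After α: (226, 88).
After α: (222, 86).
After α: (218, 84).
Z = 84 is polonium.

Po-218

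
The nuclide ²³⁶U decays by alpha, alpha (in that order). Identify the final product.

Start: (A, Z) = (236, 92).
After α: (232, 90).
After α: (228, 88).
Z = 88 is radium.

Ra-228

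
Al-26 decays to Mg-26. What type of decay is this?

beta-plus decay or electron capture

ΔA = 26 − 26 = 0; ΔZ = 12 − 13 = -1.
A is unchanged and Z drops by 1 — a proton has become a neutron (β⁺ emission or electron capture).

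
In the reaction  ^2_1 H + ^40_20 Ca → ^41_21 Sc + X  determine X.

neutron

Conserve mass number: 2 + 40 = 41 + A, so A = 1.
Conserve atomic number: 1 + 20 = 21 + Z, so Z = 0.
A = 1 and Z = 0 is ^1_0 n — a neutron.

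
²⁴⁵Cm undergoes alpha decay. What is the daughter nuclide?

Alpha decay: mass number changes by -4, atomic number by -2.
A: 245 − 4 = 241; Z: 96 − 2 = 94.
Z = 94 is plutonium, so the daughter is ²⁴¹Pu.

Pu-241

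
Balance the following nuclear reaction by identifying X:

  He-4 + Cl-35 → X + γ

Conserve mass number: 4 + 35 = A + 0, so A = 39.
Conserve atomic number: 2 + 17 = Z + 0, so Z = 19.
Z = 19 is potassium, so the species is K-39.

K-39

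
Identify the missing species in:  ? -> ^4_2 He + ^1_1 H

Li-5

Conserve mass number: A = 4 + 1, so A = 5.
Conserve atomic number: Z = 2 + 1, so Z = 3.
Z = 3 is lithium, so the species is ^5_3 Li.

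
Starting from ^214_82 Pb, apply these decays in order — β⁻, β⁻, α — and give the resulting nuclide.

Start: (A, Z) = (214, 82).
After β⁻: (214, 83).
After β⁻: (214, 84).
After α: (210, 82).
Z = 82 is lead.

Pb-210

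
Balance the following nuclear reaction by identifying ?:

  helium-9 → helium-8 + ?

neutron

Conserve mass number: 9 = 8 + A, so A = 1.
Conserve atomic number: 2 = 2 + Z, so Z = 0.
A = 1 and Z = 0 is neutron — a neutron.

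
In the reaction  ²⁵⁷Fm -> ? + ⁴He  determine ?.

Cf-253

Conserve mass number: 257 = A + 4, so A = 253.
Conserve atomic number: 100 = Z + 2, so Z = 98.
Z = 98 is californium, so the species is ²⁵³Cf.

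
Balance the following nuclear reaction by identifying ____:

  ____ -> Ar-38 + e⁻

Conserve mass number: A = 38 + 0, so A = 38.
Conserve atomic number: Z = 18 − 1, so Z = 17.
Z = 17 is chlorine, so the species is Cl-38.

Cl-38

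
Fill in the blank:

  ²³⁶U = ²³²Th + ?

alpha particle

Conserve mass number: 236 = 232 + A, so A = 4.
Conserve atomic number: 92 = 90 + Z, so Z = 2.
A = 4 and Z = 2 is ⁴He — an alpha particle.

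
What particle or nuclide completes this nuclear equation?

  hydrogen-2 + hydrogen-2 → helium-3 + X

neutron

Conserve mass number: 2 + 2 = 3 + A, so A = 1.
Conserve atomic number: 1 + 1 = 2 + Z, so Z = 0.
A = 1 and Z = 0 is neutron — a neutron.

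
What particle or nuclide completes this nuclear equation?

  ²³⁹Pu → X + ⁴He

Conserve mass number: 239 = A + 4, so A = 235.
Conserve atomic number: 94 = Z + 2, so Z = 92.
Z = 92 is uranium, so the species is ²³⁵U.

U-235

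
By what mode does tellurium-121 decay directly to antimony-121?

ΔA = 121 − 121 = 0; ΔZ = 51 − 52 = -1.
A is unchanged and Z drops by 1 — a proton has become a neutron (β⁺ emission or electron capture).

beta-plus decay or electron capture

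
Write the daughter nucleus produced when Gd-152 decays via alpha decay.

Sm-148

Alpha decay: mass number changes by -4, atomic number by -2.
A: 152 − 4 = 148; Z: 64 − 2 = 62.
Z = 62 is samarium, so the daughter is Sm-148.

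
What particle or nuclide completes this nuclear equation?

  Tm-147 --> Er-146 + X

Conserve mass number: 147 = 146 + A, so A = 1.
Conserve atomic number: 69 = 68 + Z, so Z = 1.
A = 1 and Z = 1 is H-1 — a proton.

proton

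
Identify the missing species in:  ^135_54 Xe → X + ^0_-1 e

Conserve mass number: 135 = A + 0, so A = 135.
Conserve atomic number: 54 = Z − 1, so Z = 55.
Z = 55 is caesium, so the species is ^135_55 Cs.

Cs-135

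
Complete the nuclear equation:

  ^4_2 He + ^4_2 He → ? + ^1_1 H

Conserve mass number: 4 + 4 = A + 1, so A = 7.
Conserve atomic number: 2 + 2 = Z + 1, so Z = 3.
Z = 3 is lithium, so the species is ^7_3 Li.

Li-7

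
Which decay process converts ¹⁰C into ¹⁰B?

ΔA = 10 − 10 = 0; ΔZ = 5 − 6 = -1.
A is unchanged and Z drops by 1 — a proton has become a neutron (β⁺ emission or electron capture).

beta-plus decay or electron capture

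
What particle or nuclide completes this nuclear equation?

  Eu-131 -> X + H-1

Sm-130

Conserve mass number: 131 = A + 1, so A = 130.
Conserve atomic number: 63 = Z + 1, so Z = 62.
Z = 62 is samarium, so the species is Sm-130.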